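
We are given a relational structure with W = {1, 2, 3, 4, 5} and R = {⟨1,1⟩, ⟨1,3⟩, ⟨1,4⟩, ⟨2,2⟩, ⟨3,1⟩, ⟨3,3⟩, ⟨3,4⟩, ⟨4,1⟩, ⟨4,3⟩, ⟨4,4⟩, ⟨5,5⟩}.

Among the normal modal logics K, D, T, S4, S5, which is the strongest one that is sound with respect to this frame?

S5

Serial (axiom D): yes — every world has a successor (e.g. 1 R 1).
Reflexive (axiom T): yes — every world is R-related to itself.
Transitive (axiom 4): yes — every two-step R-path is closed by a direct edge.
Euclidean (axiom 5): yes — any two successors of a common world are R-related.
So F validates K, D, T, S4, S5. The strongest is S5.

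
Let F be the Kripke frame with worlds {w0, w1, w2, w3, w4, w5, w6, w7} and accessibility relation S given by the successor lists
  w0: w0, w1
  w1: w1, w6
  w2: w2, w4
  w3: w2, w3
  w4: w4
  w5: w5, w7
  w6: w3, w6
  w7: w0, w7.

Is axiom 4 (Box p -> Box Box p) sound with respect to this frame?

No

Axiom 4 corresponds to the accessibility relation being transitive.
Transitive: no — w0 S w1 and w1 S w6, but not w0 S w6.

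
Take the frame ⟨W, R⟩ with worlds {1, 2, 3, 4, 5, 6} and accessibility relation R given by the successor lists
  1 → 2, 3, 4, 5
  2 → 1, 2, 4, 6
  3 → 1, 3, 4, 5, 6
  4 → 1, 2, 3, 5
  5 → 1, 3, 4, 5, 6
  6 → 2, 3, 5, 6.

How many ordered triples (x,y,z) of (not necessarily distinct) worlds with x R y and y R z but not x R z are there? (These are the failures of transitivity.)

32

Enumerating: (1,2,1), (1,2,6), (1,3,1), (1,3,6), (1,4,1), (1,5,1), (1,5,6), (2,1,3), (2,1,5), (2,4,3), (2,4,5), (2,6,3), … and 20 more.
Total: 32.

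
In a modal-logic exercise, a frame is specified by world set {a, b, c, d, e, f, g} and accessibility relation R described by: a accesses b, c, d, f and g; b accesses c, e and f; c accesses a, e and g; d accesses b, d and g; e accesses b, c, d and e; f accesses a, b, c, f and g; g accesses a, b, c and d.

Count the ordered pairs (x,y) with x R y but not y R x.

8

Enumerating: (a,b), (a,d), (b,c), (d,b), (e,d), (f,c), (f,g), (g,b).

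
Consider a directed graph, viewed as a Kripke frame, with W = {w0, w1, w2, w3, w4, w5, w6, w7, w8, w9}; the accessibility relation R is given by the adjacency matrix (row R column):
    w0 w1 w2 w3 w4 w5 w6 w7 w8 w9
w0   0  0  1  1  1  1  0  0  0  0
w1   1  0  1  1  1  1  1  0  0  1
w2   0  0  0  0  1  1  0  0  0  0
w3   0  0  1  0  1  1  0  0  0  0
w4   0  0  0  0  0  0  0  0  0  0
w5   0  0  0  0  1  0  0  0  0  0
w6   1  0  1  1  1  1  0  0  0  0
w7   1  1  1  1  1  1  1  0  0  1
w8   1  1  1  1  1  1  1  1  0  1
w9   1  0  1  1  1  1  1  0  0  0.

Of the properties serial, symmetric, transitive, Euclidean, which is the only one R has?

transitive

Serial: no — w4 has no R-successor.
Symmetric: no — w0 R w2 but not w2 R w0.
Transitive: yes — every two-step R-path is closed by a direct edge.
Euclidean: no — w0 R w2 and w0 R w3, but not w2 R w3.
Only transitive holds.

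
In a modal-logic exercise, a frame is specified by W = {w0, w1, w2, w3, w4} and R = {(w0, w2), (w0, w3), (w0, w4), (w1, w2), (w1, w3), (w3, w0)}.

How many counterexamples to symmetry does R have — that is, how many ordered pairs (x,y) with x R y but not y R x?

4

Enumerating: (w0,w2), (w0,w4), (w1,w2), (w1,w3).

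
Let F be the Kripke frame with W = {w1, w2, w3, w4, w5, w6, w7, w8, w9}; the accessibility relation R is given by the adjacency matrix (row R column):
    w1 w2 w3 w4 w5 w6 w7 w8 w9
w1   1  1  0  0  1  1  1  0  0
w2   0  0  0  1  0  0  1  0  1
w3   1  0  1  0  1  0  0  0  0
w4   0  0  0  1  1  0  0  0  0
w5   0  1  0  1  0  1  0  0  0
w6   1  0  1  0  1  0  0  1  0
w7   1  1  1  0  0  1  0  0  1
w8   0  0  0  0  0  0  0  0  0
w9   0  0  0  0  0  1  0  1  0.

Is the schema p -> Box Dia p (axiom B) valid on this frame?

By correspondence theory, B is valid on a frame iff R is symmetric.
Symmetric: no — w1 R w2 but not w2 R w1.

No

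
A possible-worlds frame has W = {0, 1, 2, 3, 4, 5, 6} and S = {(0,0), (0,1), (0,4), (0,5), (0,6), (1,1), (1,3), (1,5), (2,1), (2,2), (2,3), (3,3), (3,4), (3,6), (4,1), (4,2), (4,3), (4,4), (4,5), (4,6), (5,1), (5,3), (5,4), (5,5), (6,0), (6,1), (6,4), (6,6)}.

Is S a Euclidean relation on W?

Euclidean: no — 0 S 1 and 0 S 4, but not 1 S 4.

No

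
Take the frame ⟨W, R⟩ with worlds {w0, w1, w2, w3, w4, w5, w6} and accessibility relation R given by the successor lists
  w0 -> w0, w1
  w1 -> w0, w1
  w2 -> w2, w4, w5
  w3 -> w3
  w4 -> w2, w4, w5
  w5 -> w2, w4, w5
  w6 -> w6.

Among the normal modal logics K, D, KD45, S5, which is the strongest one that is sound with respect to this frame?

S5

Serial (axiom D): yes — every world has a successor (e.g. w0 R w0).
Euclidean (axiom 5): yes — any two successors of a common world are R-related.
Transitive (axiom 4): yes — every two-step R-path is closed by a direct edge.
Reflexive (axiom T): yes — every world is R-related to itself.
So F validates K, D, KD45, S5. The strongest is S5.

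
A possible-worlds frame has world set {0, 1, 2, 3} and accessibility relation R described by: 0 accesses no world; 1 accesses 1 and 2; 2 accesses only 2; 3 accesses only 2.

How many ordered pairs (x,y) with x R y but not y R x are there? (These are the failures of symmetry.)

2

Enumerating: (1,2), (3,2).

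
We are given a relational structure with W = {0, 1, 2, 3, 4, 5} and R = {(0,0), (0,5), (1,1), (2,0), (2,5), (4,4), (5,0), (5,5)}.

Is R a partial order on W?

No

Reflexive: no — 2 is not related to itself.
Transitive: yes — every two-step R-path is closed by a direct edge.
Antisymmetric: no — 0 R 5 and 5 R 0 with 0 ≠ 5.
So R is not a partial order.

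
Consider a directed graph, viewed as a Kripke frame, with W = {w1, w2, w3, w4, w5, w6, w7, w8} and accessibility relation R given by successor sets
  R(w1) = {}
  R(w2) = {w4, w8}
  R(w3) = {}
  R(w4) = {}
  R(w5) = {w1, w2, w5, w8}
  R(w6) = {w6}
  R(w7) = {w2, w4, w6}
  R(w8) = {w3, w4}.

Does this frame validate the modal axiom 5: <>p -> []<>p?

No

Axiom 5 corresponds to the accessibility relation being Euclidean.
Euclidean: no — w2 R w4 and w2 R w8, but not w4 R w8.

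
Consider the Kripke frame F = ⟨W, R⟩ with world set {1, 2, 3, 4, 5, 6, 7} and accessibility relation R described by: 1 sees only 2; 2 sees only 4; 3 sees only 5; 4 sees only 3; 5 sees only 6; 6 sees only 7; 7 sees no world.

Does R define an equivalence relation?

Reflexive: no — 1 is not related to itself.
Symmetric: no — 1 R 2 but not 2 R 1.
Transitive: no — 1 R 2 and 2 R 4, but not 1 R 4.
So R is not an equivalence relation.

No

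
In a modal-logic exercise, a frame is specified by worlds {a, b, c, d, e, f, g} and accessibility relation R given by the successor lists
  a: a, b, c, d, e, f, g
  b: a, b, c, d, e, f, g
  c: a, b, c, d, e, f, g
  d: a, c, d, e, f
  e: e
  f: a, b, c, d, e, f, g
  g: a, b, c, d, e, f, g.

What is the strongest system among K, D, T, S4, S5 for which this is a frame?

Serial (axiom D): yes — every world has a successor (e.g. a R a).
Reflexive (axiom T): yes — every world is R-related to itself.
Transitive (axiom 4): no — d R a and a R b, but not d R b.
Euclidean (axiom 5): no — a R d and a R b, but not d R b.
So F validates K, D, T; S4 would additionally require R to be transitive. The strongest is T.

T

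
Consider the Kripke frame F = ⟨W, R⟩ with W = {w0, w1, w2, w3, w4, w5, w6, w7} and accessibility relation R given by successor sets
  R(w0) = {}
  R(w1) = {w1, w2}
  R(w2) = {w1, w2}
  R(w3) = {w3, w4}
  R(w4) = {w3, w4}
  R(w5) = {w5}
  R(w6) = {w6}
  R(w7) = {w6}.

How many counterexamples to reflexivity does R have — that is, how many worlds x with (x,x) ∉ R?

Enumerating: w0, w7.

2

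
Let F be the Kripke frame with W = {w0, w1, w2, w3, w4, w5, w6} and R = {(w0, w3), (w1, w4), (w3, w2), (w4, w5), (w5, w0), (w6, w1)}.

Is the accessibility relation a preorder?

Reflexive: no — w0 is not related to itself.
Transitive: no — w0 R w3 and w3 R w2, but not w0 R w2.
So R is not a preorder.

No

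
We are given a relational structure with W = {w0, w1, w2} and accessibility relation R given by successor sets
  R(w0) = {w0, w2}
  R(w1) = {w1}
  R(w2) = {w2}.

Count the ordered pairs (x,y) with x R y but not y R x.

Enumerating: (w0,w2).

1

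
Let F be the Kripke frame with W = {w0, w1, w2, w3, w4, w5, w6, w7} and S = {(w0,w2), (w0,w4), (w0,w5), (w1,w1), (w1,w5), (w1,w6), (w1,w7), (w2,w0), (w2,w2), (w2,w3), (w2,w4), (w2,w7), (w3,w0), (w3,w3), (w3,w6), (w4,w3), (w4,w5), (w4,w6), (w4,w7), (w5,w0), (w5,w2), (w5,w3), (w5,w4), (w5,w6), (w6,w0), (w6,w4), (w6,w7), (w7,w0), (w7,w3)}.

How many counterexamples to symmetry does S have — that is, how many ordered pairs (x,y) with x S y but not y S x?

Enumerating: (w0,w4), (w1,w5), (w1,w6), (w1,w7), (w2,w3), (w2,w4), (w2,w7), (w3,w0), (w3,w6), (w4,w3), (w4,w7), (w5,w2), (w5,w3), (w5,w6), (w6,w0), (w6,w7), (w7,w0), (w7,w3).

18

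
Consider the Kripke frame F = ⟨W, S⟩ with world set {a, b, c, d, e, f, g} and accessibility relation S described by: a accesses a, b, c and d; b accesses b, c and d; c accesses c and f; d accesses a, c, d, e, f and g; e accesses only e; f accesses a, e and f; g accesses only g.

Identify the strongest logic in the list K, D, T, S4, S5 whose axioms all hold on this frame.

Serial (axiom D): yes — every world has a successor (e.g. a S a).
Reflexive (axiom T): yes — every world is S-related to itself.
Transitive (axiom 4): no — a S c and c S f, but not a S f.
Euclidean (axiom 5): no — a S c and a S b, but not c S b.
So F validates K, D, T; S4 would additionally require S to be transitive. The strongest is T.

T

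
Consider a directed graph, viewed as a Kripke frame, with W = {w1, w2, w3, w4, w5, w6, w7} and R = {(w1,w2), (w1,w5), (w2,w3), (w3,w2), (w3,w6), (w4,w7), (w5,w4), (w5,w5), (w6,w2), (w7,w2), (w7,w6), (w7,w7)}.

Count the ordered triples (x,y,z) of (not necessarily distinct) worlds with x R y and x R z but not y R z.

15

Enumerating: (w1,w2,w2), (w1,w2,w5), (w1,w5,w2), (w2,w3,w3), (w3,w2,w2), (w3,w2,w6), (w3,w6,w6), (w5,w4,w4), (w5,w4,w5), (w6,w2,w2), (w7,w2,w2), (w7,w2,w6), (w7,w2,w7), (w7,w6,w6), (w7,w6,w7).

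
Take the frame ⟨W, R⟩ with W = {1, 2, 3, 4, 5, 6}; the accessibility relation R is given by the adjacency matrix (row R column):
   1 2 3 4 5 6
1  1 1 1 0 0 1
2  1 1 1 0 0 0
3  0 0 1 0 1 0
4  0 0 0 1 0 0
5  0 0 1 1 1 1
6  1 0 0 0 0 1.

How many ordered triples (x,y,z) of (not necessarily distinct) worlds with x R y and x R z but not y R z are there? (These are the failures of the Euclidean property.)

Enumerating: (1,2,6), (1,3,1), (1,3,2), (1,3,6), (1,6,2), (1,6,3), (2,3,1), (2,3,2), (5,3,4), (5,3,6), (5,4,3), (5,4,5), (5,4,6), (5,6,3), (5,6,4), (5,6,5).

16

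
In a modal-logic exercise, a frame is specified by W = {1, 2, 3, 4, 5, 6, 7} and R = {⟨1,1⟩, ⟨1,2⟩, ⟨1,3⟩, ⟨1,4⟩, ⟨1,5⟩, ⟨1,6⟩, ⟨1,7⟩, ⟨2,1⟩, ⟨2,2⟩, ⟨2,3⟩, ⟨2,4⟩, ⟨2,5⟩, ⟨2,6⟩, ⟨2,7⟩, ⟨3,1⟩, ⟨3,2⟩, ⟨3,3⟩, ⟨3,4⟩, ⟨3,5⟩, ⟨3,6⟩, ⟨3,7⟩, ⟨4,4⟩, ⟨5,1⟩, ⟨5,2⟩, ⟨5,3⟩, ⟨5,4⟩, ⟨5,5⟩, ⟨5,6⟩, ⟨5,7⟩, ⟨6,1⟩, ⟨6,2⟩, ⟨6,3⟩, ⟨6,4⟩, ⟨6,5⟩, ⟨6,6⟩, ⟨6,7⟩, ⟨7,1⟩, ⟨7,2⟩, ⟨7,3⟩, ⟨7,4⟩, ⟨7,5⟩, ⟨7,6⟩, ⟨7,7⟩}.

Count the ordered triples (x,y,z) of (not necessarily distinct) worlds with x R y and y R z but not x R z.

R is transitive; there are no such tuples.

0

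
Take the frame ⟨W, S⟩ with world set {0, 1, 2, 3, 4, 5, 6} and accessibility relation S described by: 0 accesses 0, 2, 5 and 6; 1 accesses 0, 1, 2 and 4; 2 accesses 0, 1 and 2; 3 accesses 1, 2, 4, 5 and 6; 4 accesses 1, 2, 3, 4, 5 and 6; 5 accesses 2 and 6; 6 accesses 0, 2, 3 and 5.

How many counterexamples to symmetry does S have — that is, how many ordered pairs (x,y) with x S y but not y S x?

Enumerating: (0,5), (1,0), (3,1), (3,2), (3,5), (4,2), (4,5), (4,6), (5,2), (6,2).

10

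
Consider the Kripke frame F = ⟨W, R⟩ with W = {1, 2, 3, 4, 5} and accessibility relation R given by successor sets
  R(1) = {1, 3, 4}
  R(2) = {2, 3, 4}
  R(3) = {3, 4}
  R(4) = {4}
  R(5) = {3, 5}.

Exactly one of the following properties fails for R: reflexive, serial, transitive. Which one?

transitive

Reflexive: yes — every world is R-related to itself.
Serial: yes — every world has a successor (e.g. 1 R 1).
Transitive: no — 5 R 3 and 3 R 4, but not 5 R 4.
Only transitive fails.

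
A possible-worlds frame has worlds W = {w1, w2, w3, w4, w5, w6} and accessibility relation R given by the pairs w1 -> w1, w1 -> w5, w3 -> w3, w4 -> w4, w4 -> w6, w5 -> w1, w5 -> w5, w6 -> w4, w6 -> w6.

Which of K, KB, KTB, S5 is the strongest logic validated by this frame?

KB

Symmetric (axiom B): yes — every pair in R has its reverse in R.
Reflexive (axiom T): no — w2 is not related to itself.
Euclidean (axiom 5): yes — any two successors of a common world are R-related.
So F validates K, KB; KTB would additionally require R to be reflexive. The strongest is KB.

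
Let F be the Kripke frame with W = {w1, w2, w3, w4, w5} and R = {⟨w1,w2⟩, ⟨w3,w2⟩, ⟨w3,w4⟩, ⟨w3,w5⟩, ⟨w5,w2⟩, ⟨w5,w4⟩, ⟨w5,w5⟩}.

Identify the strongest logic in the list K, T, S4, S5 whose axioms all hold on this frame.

Reflexive (axiom T): no — w1 is not related to itself.
Transitive (axiom 4): yes — every two-step R-path is closed by a direct edge.
Euclidean (axiom 5): no — w3 R w2 and w3 R w4, but not w2 R w4.
So F validates K; T would additionally require R to be reflexive. The strongest is K.

K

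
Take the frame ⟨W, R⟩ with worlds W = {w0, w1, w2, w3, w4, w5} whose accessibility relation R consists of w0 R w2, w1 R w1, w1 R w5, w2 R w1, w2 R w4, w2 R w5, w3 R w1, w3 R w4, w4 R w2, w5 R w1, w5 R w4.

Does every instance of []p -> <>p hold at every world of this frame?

Yes

Axiom D corresponds to the accessibility relation being serial.
Serial: yes — every world has a successor (e.g. w0 R w2).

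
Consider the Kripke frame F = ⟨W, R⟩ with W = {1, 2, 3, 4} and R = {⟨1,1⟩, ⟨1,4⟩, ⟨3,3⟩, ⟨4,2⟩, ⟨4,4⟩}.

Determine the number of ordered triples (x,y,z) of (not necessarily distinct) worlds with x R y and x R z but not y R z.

Enumerating: (1,4,1), (4,2,2), (4,2,4).

3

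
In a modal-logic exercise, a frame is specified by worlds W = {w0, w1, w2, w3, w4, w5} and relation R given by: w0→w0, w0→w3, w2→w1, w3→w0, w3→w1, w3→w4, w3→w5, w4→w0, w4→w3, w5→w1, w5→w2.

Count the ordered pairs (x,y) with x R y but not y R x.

6

Enumerating: (w2,w1), (w3,w1), (w3,w5), (w4,w0), (w5,w1), (w5,w2).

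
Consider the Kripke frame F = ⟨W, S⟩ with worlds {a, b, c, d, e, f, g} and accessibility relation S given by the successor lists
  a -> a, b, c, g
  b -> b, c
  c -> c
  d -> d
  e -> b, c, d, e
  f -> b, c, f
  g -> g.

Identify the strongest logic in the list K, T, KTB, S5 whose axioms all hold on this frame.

Reflexive (axiom T): yes — every world is S-related to itself.
Symmetric (axiom B): no — a S b but not b S a.
Euclidean (axiom 5): no — a S b and a S g, but not b S g.
So F validates K, T; KTB would additionally require S to be symmetric. The strongest is T.

T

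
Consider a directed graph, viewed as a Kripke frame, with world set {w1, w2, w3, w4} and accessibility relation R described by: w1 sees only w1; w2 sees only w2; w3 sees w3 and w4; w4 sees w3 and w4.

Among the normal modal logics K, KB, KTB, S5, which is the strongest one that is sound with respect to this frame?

Symmetric (axiom B): yes — every pair in R has its reverse in R.
Reflexive (axiom T): yes — every world is R-related to itself.
Euclidean (axiom 5): yes — any two successors of a common world are R-related.
So F validates K, KB, KTB, S5. The strongest is S5.

S5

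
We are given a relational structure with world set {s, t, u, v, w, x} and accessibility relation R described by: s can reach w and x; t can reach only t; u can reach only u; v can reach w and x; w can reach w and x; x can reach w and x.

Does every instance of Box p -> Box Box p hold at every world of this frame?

By correspondence theory, 4 is valid on a frame iff R is transitive.
Transitive: yes — every two-step R-path is closed by a direct edge.

Yes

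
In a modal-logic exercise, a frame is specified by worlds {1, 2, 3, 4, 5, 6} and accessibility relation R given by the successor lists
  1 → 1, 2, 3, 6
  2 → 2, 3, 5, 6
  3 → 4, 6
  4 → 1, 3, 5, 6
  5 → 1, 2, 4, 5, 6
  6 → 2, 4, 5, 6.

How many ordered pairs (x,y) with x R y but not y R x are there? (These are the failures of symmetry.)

Enumerating: (1,2), (1,3), (1,6), (2,3), (3,6), (4,1), (5,1).

7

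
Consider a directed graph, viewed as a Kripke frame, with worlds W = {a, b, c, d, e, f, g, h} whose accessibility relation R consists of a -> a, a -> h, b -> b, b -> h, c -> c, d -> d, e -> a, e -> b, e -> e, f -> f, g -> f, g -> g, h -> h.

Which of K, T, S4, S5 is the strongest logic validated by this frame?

Reflexive (axiom T): yes — every world is R-related to itself.
Transitive (axiom 4): no — e R a and a R h, but not e R h.
Euclidean (axiom 5): no — e R a and e R b, but not a R b.
So F validates K, T; S4 would additionally require R to be transitive. The strongest is T.

T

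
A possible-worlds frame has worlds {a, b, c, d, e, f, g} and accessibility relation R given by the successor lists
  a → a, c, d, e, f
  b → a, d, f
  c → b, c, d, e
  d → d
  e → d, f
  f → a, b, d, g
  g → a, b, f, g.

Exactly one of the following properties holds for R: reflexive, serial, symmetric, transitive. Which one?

serial

Reflexive: no — b is not related to itself.
Serial: yes — every world has a successor (e.g. a R a).
Symmetric: no — a R c but not c R a.
Transitive: no — a R c and c R b, but not a R b.
Only serial holds.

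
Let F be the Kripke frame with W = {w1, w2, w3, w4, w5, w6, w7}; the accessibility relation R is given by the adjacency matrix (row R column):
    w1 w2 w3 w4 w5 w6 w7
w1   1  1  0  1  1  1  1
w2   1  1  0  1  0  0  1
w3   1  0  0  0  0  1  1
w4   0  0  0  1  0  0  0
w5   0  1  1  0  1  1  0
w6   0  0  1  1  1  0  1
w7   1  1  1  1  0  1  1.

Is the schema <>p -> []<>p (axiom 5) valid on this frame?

No

The schema 5 characterises exactly the Euclidean frames.
Euclidean: no — w1 R w2 and w1 R w5, but not w2 R w5.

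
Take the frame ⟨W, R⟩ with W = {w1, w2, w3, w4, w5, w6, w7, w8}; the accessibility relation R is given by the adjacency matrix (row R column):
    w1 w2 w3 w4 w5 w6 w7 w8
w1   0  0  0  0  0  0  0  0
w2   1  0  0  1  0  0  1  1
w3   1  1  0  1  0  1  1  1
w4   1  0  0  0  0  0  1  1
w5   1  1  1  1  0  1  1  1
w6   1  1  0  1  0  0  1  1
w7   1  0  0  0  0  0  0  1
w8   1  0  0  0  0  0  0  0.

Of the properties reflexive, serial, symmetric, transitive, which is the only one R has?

transitive

Reflexive: no — w1 is not related to itself.
Serial: no — w1 has no R-successor.
Symmetric: no — w2 R w1 but not w1 R w2.
Transitive: yes — every two-step R-path is closed by a direct edge.
Only transitive holds.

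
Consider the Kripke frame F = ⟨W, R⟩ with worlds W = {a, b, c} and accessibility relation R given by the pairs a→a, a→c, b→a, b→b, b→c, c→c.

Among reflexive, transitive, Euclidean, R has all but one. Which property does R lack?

Reflexive: yes — every world is R-related to itself.
Transitive: yes — every two-step R-path is closed by a direct edge.
Euclidean: no — b R c and b R a, but not c R a.
Only Euclidean fails.

Euclidean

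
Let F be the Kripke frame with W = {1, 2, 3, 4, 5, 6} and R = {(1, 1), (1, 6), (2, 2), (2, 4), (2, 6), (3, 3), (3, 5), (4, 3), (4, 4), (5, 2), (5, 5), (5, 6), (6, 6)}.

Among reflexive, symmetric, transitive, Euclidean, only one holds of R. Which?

reflexive

Reflexive: yes — every world is R-related to itself.
Symmetric: no — 1 R 6 but not 6 R 1.
Transitive: no — 2 R 4 and 4 R 3, but not 2 R 3.
Euclidean: no — 2 R 4 and 2 R 6, but not 4 R 6.
Only reflexive holds.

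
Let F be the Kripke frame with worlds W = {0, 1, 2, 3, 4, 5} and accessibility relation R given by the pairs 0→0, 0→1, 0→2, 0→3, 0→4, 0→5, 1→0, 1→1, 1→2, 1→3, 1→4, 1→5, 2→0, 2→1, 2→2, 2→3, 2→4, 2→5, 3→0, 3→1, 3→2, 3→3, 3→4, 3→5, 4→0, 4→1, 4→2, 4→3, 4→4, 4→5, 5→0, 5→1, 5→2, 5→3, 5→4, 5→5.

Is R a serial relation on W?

Serial: yes — every world has a successor (e.g. 0 R 0).

Yes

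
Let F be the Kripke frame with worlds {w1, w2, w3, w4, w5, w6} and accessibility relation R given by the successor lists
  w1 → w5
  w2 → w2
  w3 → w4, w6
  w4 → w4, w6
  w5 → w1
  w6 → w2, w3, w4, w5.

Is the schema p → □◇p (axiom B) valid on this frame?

No

The schema B characterises exactly the symmetric frames.
Symmetric: no — w3 R w4 but not w4 R w3.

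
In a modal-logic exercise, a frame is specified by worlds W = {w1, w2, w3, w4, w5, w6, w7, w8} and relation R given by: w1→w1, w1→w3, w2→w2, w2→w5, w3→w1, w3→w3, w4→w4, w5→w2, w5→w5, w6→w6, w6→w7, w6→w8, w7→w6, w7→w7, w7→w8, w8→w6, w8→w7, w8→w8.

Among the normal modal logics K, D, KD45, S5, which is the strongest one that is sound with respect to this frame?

S5

Serial (axiom D): yes — every world has a successor (e.g. w1 R w1).
Euclidean (axiom 5): yes — any two successors of a common world are R-related.
Transitive (axiom 4): yes — every two-step R-path is closed by a direct edge.
Reflexive (axiom T): yes — every world is R-related to itself.
So F validates K, D, KD45, S5. The strongest is S5.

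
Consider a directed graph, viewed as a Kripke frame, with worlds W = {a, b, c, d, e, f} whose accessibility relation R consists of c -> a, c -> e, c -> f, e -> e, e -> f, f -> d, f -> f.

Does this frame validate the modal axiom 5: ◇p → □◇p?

The schema 5 characterises exactly the Euclidean frames.
Euclidean: no — c R a and c R e, but not a R e.

No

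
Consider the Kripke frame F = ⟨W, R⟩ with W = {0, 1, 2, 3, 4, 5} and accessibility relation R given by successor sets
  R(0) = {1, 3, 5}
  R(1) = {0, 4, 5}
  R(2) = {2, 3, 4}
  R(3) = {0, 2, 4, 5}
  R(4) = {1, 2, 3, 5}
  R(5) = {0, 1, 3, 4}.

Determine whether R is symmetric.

Symmetric: yes — every pair in R has its reverse in R.

Yes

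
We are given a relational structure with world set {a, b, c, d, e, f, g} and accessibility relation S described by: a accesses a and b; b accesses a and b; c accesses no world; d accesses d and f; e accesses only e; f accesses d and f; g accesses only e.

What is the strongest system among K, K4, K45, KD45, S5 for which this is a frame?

Transitive (axiom 4): yes — every two-step S-path is closed by a direct edge.
Euclidean (axiom 5): yes — any two successors of a common world are S-related.
Serial (axiom D): no — c has no S-successor.
Reflexive (axiom T): no — c is not related to itself.
So F validates K, K4, K45; KD45 would additionally require S to be serial. The strongest is K45.

K45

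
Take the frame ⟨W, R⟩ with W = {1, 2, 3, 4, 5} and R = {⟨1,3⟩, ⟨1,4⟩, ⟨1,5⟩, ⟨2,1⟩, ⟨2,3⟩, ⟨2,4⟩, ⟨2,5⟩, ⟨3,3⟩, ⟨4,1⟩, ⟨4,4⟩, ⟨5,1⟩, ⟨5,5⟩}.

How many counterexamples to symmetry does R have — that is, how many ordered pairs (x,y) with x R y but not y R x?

5

Enumerating: (1,3), (2,1), (2,3), (2,4), (2,5).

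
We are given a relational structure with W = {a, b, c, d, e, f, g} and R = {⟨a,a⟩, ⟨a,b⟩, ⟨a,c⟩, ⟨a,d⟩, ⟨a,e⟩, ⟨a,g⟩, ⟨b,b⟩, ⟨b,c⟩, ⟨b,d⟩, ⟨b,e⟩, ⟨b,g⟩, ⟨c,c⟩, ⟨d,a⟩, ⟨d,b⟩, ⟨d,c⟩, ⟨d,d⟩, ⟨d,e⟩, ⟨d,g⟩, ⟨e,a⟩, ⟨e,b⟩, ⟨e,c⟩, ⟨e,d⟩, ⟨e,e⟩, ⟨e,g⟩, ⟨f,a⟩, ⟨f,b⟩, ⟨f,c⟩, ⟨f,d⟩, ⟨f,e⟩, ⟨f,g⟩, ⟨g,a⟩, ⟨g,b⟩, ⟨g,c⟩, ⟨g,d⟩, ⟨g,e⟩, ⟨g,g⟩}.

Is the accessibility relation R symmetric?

No

Symmetric: no — a R b but not b R a.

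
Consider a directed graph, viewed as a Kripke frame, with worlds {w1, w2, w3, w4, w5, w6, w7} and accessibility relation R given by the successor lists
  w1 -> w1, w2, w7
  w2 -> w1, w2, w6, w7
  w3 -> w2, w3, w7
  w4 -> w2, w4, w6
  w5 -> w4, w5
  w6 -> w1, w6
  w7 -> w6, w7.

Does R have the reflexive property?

Reflexive: yes — every world is R-related to itself.

Yes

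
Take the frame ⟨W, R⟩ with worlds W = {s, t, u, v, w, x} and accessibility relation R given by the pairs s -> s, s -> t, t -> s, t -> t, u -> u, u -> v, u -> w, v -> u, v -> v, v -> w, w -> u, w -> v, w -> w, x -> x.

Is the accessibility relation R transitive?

Transitive: yes — every two-step R-path is closed by a direct edge.

Yes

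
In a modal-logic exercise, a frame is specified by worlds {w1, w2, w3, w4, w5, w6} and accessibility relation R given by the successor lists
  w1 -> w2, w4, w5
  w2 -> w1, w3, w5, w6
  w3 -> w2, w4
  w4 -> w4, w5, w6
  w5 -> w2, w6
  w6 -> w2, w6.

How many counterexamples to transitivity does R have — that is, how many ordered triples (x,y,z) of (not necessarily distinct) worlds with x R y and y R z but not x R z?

25

Enumerating: (w1,w2,w1), (w1,w2,w3), (w1,w2,w6), (w1,w4,w6), (w1,w5,w6), (w2,w1,w2), (w2,w1,w4), (w2,w3,w2), (w2,w3,w4), (w2,w5,w2), (w2,w6,w2), (w3,w2,w1), … and 13 more.
Total: 25.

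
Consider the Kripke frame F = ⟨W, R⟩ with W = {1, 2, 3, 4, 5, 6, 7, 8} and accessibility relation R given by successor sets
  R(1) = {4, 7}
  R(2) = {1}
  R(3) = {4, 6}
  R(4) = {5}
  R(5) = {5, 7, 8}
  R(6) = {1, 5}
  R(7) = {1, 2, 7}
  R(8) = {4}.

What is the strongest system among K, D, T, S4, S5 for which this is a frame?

Serial (axiom D): yes — every world has a successor (e.g. 1 R 4).
Reflexive (axiom T): no — 1 is not related to itself.
Transitive (axiom 4): no — 1 R 4 and 4 R 5, but not 1 R 5.
Euclidean (axiom 5): no — 1 R 4 and 1 R 7, but not 4 R 7.
So F validates K, D; T would additionally require R to be reflexive. The strongest is D.

D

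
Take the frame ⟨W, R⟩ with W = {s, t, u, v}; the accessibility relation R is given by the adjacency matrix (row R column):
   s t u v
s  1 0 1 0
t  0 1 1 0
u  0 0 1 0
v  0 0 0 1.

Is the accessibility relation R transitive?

Yes

Transitive: yes — every two-step R-path is closed by a direct edge.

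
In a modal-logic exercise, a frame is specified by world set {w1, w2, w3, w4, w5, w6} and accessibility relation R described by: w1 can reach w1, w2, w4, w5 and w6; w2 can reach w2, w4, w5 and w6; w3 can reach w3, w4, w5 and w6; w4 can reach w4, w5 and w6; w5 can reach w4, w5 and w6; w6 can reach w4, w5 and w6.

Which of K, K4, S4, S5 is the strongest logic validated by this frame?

S4

Transitive (axiom 4): yes — every two-step R-path is closed by a direct edge.
Reflexive (axiom T): yes — every world is R-related to itself.
Euclidean (axiom 5): no — w1 R w4 and w1 R w2, but not w4 R w2.
So F validates K, K4, S4; S5 would additionally require R to be Euclidean. The strongest is S4.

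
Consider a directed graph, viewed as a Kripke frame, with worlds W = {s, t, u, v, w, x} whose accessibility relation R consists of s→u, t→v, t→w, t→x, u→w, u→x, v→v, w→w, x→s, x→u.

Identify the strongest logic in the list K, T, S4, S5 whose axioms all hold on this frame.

K

Reflexive (axiom T): no — s is not related to itself.
Transitive (axiom 4): no — s R u and u R w, but not s R w.
Euclidean (axiom 5): no — t R v and t R w, but not v R w.
So F validates K; T would additionally require R to be reflexive. The strongest is K.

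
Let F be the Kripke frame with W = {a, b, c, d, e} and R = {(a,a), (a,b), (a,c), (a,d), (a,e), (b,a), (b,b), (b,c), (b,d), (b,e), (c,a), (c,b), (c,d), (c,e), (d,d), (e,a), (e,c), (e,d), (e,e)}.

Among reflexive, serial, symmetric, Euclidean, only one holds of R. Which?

Reflexive: no — c is not related to itself.
Serial: yes — every world has a successor (e.g. a R a).
Symmetric: no — a R d but not d R a.
Euclidean: no — a R d and a R b, but not d R b.
Only serial holds.

serial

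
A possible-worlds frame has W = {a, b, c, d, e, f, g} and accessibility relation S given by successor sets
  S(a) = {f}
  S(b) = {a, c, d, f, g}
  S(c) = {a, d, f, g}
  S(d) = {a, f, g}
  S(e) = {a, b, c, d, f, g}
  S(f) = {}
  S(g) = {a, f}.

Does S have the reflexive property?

Reflexive: no — a is not related to itself.

No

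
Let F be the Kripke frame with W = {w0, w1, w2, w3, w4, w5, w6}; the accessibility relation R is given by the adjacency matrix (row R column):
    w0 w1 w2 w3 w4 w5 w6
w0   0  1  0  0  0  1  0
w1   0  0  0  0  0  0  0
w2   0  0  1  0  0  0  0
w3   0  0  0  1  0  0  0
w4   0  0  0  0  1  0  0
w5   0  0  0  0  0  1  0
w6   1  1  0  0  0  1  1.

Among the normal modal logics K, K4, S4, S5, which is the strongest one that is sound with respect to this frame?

K4

Transitive (axiom 4): yes — every two-step R-path is closed by a direct edge.
Reflexive (axiom T): no — w0 is not related to itself.
Euclidean (axiom 5): no — w0 R w1 and w0 R w5, but not w1 R w5.
So F validates K, K4; S4 would additionally require R to be reflexive. The strongest is K4.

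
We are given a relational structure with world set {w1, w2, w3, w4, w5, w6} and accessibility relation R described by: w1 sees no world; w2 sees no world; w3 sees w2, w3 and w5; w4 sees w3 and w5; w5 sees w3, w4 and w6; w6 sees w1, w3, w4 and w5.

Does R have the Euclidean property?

No

Euclidean: no — w3 R w2 and w3 R w5, but not w2 R w5.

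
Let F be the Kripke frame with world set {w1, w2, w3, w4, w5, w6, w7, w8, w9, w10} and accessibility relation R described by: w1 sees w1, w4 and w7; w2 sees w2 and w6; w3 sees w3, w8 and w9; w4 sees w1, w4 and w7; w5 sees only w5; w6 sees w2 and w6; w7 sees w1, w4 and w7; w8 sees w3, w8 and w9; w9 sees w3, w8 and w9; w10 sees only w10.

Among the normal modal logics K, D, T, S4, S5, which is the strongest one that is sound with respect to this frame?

Serial (axiom D): yes — every world has a successor (e.g. w1 R w1).
Reflexive (axiom T): yes — every world is R-related to itself.
Transitive (axiom 4): yes — every two-step R-path is closed by a direct edge.
Euclidean (axiom 5): yes — any two successors of a common world are R-related.
So F validates K, D, T, S4, S5. The strongest is S5.

S5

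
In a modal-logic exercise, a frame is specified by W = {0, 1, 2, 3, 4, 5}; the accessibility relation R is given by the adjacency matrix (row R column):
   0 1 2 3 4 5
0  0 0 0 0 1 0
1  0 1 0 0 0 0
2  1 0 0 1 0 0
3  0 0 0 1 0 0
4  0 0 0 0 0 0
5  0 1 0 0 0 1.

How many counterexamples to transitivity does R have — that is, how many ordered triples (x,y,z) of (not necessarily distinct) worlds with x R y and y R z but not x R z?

Enumerating: (2,0,4).

1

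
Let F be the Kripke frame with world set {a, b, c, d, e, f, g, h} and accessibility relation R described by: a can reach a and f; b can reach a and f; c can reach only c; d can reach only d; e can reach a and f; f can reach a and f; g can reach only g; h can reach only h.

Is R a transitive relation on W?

Yes

Transitive: yes — every two-step R-path is closed by a direct edge.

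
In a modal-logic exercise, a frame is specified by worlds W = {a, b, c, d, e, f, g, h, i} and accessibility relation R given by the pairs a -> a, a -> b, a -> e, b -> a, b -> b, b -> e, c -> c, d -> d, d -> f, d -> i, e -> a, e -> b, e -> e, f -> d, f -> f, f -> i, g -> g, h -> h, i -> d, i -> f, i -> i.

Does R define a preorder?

Reflexive: yes — every world is R-related to itself.
Transitive: yes — every two-step R-path is closed by a direct edge.
So R is a preorder.

Yes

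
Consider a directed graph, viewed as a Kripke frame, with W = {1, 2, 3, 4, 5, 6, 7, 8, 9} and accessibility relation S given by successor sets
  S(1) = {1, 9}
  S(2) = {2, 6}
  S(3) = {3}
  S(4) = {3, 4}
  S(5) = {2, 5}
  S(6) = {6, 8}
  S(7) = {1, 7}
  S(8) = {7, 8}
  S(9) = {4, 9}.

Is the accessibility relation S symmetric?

Symmetric: no — 1 S 9 but not 9 S 1.

No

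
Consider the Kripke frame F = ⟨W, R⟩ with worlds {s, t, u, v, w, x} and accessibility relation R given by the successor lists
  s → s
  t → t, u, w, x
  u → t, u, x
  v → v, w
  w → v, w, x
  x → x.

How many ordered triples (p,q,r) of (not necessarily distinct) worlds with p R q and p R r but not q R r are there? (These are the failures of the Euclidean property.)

11

Enumerating: (t,u,w), (t,w,t), (t,w,u), (t,x,t), (t,x,u), (t,x,w), (u,x,t), (u,x,u), (w,v,x), (w,x,v), (w,x,w).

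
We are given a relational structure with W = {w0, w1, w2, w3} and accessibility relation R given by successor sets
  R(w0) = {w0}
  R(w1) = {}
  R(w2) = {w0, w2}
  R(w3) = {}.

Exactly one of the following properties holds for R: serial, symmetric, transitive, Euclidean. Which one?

transitive

Serial: no — w1 has no R-successor.
Symmetric: no — w2 R w0 but not w0 R w2.
Transitive: yes — every two-step R-path is closed by a direct edge.
Euclidean: no — w2 R w0 and w2 R w2, but not w0 R w2.
Only transitive holds.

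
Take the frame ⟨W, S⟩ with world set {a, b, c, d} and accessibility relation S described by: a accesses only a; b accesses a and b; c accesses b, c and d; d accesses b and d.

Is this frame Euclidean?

No

Euclidean: no — c S b and c S d, but not b S d.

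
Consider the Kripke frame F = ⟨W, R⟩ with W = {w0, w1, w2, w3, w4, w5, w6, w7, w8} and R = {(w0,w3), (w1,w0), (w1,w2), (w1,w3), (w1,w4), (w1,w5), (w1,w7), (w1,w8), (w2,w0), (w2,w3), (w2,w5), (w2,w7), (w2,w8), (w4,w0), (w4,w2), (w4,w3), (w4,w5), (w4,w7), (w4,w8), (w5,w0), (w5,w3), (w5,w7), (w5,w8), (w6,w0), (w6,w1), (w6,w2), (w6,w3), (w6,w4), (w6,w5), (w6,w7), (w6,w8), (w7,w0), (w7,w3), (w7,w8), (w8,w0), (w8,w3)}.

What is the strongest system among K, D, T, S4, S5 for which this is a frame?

Serial (axiom D): no — w3 has no R-successor.
Reflexive (axiom T): no — w0 is not related to itself.
Transitive (axiom 4): yes — every two-step R-path is closed by a direct edge.
Euclidean (axiom 5): no — w1 R w0 and w1 R w2, but not w0 R w2.
So F validates K; D would additionally require R to be serial. The strongest is K.

K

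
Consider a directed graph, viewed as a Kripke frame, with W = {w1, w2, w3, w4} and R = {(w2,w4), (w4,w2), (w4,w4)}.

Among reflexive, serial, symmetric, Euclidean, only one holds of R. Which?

symmetric

Reflexive: no — w1 is not related to itself.
Serial: no — w1 has no R-successor.
Symmetric: yes — every pair in R has its reverse in R.
Euclidean: no — w4 R w2 and w4 R w2, but not w2 R w2.
Only symmetric holds.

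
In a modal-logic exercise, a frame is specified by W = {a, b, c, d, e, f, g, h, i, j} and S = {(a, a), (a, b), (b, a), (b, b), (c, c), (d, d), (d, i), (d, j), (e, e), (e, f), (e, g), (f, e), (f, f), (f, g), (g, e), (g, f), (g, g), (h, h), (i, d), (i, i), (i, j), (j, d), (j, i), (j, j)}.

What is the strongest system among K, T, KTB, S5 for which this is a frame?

S5

Reflexive (axiom T): yes — every world is S-related to itself.
Symmetric (axiom B): yes — every pair in S has its reverse in S.
Euclidean (axiom 5): yes — any two successors of a common world are S-related.
So F validates K, T, KTB, S5. The strongest is S5.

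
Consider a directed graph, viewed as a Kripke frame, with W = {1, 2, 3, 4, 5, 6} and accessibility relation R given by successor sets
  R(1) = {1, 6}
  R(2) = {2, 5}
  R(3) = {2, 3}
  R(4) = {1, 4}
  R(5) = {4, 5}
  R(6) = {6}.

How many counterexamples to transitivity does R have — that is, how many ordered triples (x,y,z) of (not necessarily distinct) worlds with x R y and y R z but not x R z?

Enumerating: (2,5,4), (3,2,5), (4,1,6), (5,4,1).

4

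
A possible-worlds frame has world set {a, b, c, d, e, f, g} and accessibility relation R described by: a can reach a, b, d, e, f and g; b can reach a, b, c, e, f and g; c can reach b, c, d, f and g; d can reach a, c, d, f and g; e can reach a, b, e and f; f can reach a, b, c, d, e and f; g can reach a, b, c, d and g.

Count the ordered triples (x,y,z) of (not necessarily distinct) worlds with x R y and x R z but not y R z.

Enumerating: (a,b,d), (a,d,b), (a,d,e), (a,e,d), (a,e,g), (a,f,g), (a,g,e), (a,g,f), (b,a,c), (b,c,a), (b,c,e), (b,e,c), … and 24 more.
Total: 36.

36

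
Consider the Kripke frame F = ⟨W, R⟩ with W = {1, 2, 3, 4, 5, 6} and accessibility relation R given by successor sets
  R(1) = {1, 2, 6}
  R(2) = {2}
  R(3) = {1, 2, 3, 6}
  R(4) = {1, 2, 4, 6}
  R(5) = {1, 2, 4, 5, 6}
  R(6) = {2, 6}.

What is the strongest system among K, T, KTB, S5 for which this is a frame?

T

Reflexive (axiom T): yes — every world is R-related to itself.
Symmetric (axiom B): no — 1 R 2 but not 2 R 1.
Euclidean (axiom 5): no — 1 R 2 and 1 R 6, but not 2 R 6.
So F validates K, T; KTB would additionally require R to be symmetric. The strongest is T.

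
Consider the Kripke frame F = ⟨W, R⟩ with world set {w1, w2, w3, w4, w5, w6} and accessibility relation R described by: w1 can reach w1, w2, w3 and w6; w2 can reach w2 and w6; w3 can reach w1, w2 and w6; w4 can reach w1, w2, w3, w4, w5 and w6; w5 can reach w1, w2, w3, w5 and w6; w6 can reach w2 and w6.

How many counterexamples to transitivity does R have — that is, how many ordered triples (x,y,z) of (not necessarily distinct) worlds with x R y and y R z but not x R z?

1

Enumerating: (w3,w1,w3).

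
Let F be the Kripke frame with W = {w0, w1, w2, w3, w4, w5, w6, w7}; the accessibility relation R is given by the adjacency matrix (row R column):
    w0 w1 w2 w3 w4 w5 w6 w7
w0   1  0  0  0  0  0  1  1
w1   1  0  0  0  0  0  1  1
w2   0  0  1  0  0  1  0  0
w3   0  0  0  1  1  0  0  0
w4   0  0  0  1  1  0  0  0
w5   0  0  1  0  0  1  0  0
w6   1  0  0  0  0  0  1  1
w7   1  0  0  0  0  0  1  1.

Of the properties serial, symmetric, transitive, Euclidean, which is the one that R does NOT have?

Serial: yes — every world has a successor (e.g. w0 R w0).
Symmetric: no — w1 R w0 but not w0 R w1.
Transitive: yes — every two-step R-path is closed by a direct edge.
Euclidean: yes — any two successors of a common world are R-related.
Only symmetric fails.

symmetric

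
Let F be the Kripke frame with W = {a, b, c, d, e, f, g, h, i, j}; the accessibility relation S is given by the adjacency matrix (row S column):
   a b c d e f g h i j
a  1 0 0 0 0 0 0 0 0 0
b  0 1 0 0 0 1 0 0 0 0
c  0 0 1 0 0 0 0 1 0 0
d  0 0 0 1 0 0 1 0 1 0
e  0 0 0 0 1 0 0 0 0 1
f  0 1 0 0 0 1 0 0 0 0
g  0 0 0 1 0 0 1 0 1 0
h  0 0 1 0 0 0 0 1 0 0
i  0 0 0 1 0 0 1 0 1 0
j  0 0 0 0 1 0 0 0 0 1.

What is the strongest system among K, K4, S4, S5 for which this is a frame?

S5

Transitive (axiom 4): yes — every two-step S-path is closed by a direct edge.
Reflexive (axiom T): yes — every world is S-related to itself.
Euclidean (axiom 5): yes — any two successors of a common world are S-related.
So F validates K, K4, S4, S5. The strongest is S5.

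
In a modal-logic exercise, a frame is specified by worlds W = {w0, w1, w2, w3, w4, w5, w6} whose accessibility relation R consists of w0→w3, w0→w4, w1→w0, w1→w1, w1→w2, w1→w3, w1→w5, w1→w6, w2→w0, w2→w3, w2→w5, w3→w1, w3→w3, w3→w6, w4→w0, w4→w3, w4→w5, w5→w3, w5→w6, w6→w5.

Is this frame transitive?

Transitive: no — w0 R w3 and w3 R w1, but not w0 R w1.

No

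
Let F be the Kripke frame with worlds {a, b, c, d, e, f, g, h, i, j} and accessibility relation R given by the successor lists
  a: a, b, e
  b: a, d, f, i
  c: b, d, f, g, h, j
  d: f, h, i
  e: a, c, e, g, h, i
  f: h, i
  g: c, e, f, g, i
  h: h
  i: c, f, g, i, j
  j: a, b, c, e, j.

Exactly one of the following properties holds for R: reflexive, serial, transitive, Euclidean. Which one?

serial

Reflexive: no — b is not related to itself.
Serial: yes — every world has a successor (e.g. a R a).
Transitive: no — a R b and b R d, but not a R d.
Euclidean: no — a R b and a R e, but not b R e.
Only serial holds.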